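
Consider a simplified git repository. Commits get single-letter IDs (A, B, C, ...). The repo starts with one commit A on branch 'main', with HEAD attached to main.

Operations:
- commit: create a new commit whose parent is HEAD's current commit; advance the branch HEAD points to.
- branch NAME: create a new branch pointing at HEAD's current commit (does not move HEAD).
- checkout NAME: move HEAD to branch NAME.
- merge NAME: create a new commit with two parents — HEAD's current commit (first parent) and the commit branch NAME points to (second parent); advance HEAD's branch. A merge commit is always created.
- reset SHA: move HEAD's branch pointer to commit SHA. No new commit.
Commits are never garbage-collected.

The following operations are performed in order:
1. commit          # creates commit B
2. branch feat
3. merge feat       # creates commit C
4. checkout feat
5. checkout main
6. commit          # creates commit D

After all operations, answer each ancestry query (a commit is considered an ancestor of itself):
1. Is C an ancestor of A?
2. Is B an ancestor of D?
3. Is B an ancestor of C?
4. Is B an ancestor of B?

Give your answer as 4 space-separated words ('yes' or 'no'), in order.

Answer: no yes yes yes

Derivation:
After op 1 (commit): HEAD=main@B [main=B]
After op 2 (branch): HEAD=main@B [feat=B main=B]
After op 3 (merge): HEAD=main@C [feat=B main=C]
After op 4 (checkout): HEAD=feat@B [feat=B main=C]
After op 5 (checkout): HEAD=main@C [feat=B main=C]
After op 6 (commit): HEAD=main@D [feat=B main=D]
ancestors(A) = {A}; C in? no
ancestors(D) = {A,B,C,D}; B in? yes
ancestors(C) = {A,B,C}; B in? yes
ancestors(B) = {A,B}; B in? yes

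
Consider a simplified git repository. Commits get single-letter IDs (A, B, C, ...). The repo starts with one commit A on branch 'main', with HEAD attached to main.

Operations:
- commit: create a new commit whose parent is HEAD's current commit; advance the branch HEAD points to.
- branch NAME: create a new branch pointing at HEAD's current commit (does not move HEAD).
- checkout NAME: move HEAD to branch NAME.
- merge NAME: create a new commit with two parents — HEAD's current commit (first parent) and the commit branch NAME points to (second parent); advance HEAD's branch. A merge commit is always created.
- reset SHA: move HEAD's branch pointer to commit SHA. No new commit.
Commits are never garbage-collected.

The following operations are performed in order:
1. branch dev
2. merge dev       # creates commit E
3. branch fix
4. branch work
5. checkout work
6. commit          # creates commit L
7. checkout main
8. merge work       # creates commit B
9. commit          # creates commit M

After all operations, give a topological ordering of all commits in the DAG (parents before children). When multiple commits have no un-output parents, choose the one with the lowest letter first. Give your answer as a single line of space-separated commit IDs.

After op 1 (branch): HEAD=main@A [dev=A main=A]
After op 2 (merge): HEAD=main@E [dev=A main=E]
After op 3 (branch): HEAD=main@E [dev=A fix=E main=E]
After op 4 (branch): HEAD=main@E [dev=A fix=E main=E work=E]
After op 5 (checkout): HEAD=work@E [dev=A fix=E main=E work=E]
After op 6 (commit): HEAD=work@L [dev=A fix=E main=E work=L]
After op 7 (checkout): HEAD=main@E [dev=A fix=E main=E work=L]
After op 8 (merge): HEAD=main@B [dev=A fix=E main=B work=L]
After op 9 (commit): HEAD=main@M [dev=A fix=E main=M work=L]
commit A: parents=[]
commit B: parents=['E', 'L']
commit E: parents=['A', 'A']
commit L: parents=['E']
commit M: parents=['B']

Answer: A E L B M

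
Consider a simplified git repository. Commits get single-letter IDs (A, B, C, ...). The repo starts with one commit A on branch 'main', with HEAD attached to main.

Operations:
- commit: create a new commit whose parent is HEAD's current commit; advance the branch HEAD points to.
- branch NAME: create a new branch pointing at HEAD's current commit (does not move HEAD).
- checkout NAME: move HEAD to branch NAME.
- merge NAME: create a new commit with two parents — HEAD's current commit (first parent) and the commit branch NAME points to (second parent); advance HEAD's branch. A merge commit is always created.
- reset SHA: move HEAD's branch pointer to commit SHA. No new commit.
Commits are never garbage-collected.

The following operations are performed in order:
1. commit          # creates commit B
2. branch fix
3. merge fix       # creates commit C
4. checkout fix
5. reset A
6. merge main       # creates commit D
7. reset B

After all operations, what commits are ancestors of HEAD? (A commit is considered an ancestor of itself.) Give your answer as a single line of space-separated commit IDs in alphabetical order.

Answer: A B

Derivation:
After op 1 (commit): HEAD=main@B [main=B]
After op 2 (branch): HEAD=main@B [fix=B main=B]
After op 3 (merge): HEAD=main@C [fix=B main=C]
After op 4 (checkout): HEAD=fix@B [fix=B main=C]
After op 5 (reset): HEAD=fix@A [fix=A main=C]
After op 6 (merge): HEAD=fix@D [fix=D main=C]
After op 7 (reset): HEAD=fix@B [fix=B main=C]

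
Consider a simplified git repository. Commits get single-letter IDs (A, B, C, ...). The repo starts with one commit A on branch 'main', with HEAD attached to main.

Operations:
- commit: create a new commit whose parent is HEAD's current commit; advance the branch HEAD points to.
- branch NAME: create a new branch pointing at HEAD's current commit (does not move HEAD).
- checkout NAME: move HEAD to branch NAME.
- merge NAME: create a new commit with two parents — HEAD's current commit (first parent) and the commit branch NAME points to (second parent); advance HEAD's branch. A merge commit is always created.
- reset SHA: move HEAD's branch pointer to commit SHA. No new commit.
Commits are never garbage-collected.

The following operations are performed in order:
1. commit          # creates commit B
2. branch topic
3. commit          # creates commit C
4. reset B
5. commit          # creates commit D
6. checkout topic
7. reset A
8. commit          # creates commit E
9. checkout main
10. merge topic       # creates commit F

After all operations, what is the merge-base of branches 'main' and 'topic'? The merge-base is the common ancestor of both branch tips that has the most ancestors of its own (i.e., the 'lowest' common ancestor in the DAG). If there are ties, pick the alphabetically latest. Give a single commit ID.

After op 1 (commit): HEAD=main@B [main=B]
After op 2 (branch): HEAD=main@B [main=B topic=B]
After op 3 (commit): HEAD=main@C [main=C topic=B]
After op 4 (reset): HEAD=main@B [main=B topic=B]
After op 5 (commit): HEAD=main@D [main=D topic=B]
After op 6 (checkout): HEAD=topic@B [main=D topic=B]
After op 7 (reset): HEAD=topic@A [main=D topic=A]
After op 8 (commit): HEAD=topic@E [main=D topic=E]
After op 9 (checkout): HEAD=main@D [main=D topic=E]
After op 10 (merge): HEAD=main@F [main=F topic=E]
ancestors(main=F): ['A', 'B', 'D', 'E', 'F']
ancestors(topic=E): ['A', 'E']
common: ['A', 'E']

Answer: E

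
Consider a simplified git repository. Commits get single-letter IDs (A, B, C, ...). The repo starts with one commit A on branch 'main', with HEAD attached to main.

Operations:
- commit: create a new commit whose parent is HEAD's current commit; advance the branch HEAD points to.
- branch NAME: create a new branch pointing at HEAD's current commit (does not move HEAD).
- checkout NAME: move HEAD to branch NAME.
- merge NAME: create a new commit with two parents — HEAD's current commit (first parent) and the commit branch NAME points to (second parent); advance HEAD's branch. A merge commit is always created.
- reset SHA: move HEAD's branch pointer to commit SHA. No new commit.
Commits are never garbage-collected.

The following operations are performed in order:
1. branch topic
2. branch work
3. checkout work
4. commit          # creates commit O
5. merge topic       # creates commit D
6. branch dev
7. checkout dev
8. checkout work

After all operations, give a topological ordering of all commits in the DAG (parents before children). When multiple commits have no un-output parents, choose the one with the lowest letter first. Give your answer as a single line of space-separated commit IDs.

After op 1 (branch): HEAD=main@A [main=A topic=A]
After op 2 (branch): HEAD=main@A [main=A topic=A work=A]
After op 3 (checkout): HEAD=work@A [main=A topic=A work=A]
After op 4 (commit): HEAD=work@O [main=A topic=A work=O]
After op 5 (merge): HEAD=work@D [main=A topic=A work=D]
After op 6 (branch): HEAD=work@D [dev=D main=A topic=A work=D]
After op 7 (checkout): HEAD=dev@D [dev=D main=A topic=A work=D]
After op 8 (checkout): HEAD=work@D [dev=D main=A topic=A work=D]
commit A: parents=[]
commit D: parents=['O', 'A']
commit O: parents=['A']

Answer: A O D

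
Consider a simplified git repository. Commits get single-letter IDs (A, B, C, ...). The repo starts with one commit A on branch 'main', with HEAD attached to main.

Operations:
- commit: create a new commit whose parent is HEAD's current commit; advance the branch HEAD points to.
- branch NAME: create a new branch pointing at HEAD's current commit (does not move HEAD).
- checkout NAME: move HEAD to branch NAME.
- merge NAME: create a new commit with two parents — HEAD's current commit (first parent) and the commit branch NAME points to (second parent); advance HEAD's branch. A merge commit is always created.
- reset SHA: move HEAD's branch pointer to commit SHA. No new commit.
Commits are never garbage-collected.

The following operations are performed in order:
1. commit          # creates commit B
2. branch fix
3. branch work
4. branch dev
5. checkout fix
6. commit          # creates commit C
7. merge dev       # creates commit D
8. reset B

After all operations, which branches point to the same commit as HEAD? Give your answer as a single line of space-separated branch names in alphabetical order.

After op 1 (commit): HEAD=main@B [main=B]
After op 2 (branch): HEAD=main@B [fix=B main=B]
After op 3 (branch): HEAD=main@B [fix=B main=B work=B]
After op 4 (branch): HEAD=main@B [dev=B fix=B main=B work=B]
After op 5 (checkout): HEAD=fix@B [dev=B fix=B main=B work=B]
After op 6 (commit): HEAD=fix@C [dev=B fix=C main=B work=B]
After op 7 (merge): HEAD=fix@D [dev=B fix=D main=B work=B]
After op 8 (reset): HEAD=fix@B [dev=B fix=B main=B work=B]

Answer: dev fix main work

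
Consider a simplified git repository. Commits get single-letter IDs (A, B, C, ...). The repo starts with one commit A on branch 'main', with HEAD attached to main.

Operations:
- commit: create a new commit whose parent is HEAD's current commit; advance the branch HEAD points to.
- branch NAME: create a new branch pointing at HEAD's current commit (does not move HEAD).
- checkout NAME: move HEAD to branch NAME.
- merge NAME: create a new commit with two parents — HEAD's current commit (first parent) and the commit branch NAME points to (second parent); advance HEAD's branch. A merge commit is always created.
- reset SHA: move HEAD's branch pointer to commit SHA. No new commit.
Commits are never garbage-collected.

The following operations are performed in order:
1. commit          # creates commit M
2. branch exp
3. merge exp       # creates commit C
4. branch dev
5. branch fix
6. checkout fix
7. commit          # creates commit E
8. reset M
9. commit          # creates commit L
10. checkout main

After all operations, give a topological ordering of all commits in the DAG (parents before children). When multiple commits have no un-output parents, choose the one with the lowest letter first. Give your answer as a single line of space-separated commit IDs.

Answer: A M C E L

Derivation:
After op 1 (commit): HEAD=main@M [main=M]
After op 2 (branch): HEAD=main@M [exp=M main=M]
After op 3 (merge): HEAD=main@C [exp=M main=C]
After op 4 (branch): HEAD=main@C [dev=C exp=M main=C]
After op 5 (branch): HEAD=main@C [dev=C exp=M fix=C main=C]
After op 6 (checkout): HEAD=fix@C [dev=C exp=M fix=C main=C]
After op 7 (commit): HEAD=fix@E [dev=C exp=M fix=E main=C]
After op 8 (reset): HEAD=fix@M [dev=C exp=M fix=M main=C]
After op 9 (commit): HEAD=fix@L [dev=C exp=M fix=L main=C]
After op 10 (checkout): HEAD=main@C [dev=C exp=M fix=L main=C]
commit A: parents=[]
commit C: parents=['M', 'M']
commit E: parents=['C']
commit L: parents=['M']
commit M: parents=['A']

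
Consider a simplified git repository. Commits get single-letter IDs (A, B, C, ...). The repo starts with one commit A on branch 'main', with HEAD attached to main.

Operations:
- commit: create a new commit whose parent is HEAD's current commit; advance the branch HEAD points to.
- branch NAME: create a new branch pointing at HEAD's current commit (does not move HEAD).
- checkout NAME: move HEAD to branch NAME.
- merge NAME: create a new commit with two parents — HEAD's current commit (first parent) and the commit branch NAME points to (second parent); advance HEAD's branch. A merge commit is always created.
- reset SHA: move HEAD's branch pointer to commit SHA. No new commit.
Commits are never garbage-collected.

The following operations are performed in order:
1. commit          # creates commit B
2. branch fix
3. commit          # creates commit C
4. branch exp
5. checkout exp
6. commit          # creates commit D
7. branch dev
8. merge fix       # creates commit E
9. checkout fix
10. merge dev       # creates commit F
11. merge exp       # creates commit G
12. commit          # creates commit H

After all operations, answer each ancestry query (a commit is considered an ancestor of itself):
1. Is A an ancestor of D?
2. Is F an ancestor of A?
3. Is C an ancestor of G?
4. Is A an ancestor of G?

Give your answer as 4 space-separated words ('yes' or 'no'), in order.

Answer: yes no yes yes

Derivation:
After op 1 (commit): HEAD=main@B [main=B]
After op 2 (branch): HEAD=main@B [fix=B main=B]
After op 3 (commit): HEAD=main@C [fix=B main=C]
After op 4 (branch): HEAD=main@C [exp=C fix=B main=C]
After op 5 (checkout): HEAD=exp@C [exp=C fix=B main=C]
After op 6 (commit): HEAD=exp@D [exp=D fix=B main=C]
After op 7 (branch): HEAD=exp@D [dev=D exp=D fix=B main=C]
After op 8 (merge): HEAD=exp@E [dev=D exp=E fix=B main=C]
After op 9 (checkout): HEAD=fix@B [dev=D exp=E fix=B main=C]
After op 10 (merge): HEAD=fix@F [dev=D exp=E fix=F main=C]
After op 11 (merge): HEAD=fix@G [dev=D exp=E fix=G main=C]
After op 12 (commit): HEAD=fix@H [dev=D exp=E fix=H main=C]
ancestors(D) = {A,B,C,D}; A in? yes
ancestors(A) = {A}; F in? no
ancestors(G) = {A,B,C,D,E,F,G}; C in? yes
ancestors(G) = {A,B,C,D,E,F,G}; A in? yes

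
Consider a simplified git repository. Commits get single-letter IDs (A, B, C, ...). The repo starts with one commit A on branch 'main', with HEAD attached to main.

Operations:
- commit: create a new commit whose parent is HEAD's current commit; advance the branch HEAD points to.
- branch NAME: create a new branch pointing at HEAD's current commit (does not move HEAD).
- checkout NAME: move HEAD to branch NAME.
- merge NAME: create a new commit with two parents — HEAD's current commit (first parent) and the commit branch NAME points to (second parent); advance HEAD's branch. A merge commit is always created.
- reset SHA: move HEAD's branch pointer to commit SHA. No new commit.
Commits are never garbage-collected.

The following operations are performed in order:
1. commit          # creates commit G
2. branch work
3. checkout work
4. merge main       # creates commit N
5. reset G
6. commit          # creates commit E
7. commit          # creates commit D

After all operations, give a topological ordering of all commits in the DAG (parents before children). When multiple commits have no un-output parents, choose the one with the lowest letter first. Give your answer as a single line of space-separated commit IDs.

Answer: A G E D N

Derivation:
After op 1 (commit): HEAD=main@G [main=G]
After op 2 (branch): HEAD=main@G [main=G work=G]
After op 3 (checkout): HEAD=work@G [main=G work=G]
After op 4 (merge): HEAD=work@N [main=G work=N]
After op 5 (reset): HEAD=work@G [main=G work=G]
After op 6 (commit): HEAD=work@E [main=G work=E]
After op 7 (commit): HEAD=work@D [main=G work=D]
commit A: parents=[]
commit D: parents=['E']
commit E: parents=['G']
commit G: parents=['A']
commit N: parents=['G', 'G']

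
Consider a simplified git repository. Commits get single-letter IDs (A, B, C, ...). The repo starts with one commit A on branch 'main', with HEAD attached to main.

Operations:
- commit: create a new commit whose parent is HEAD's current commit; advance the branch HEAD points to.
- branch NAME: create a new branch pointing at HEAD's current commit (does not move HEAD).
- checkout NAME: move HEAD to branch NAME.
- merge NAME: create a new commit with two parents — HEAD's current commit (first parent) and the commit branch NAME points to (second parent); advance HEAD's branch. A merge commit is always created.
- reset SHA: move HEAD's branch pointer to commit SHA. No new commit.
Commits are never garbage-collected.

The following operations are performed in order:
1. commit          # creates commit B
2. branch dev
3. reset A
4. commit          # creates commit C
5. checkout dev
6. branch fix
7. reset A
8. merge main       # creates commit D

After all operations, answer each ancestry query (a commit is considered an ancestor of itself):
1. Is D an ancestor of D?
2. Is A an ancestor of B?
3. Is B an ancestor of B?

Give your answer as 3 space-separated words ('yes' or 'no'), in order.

After op 1 (commit): HEAD=main@B [main=B]
After op 2 (branch): HEAD=main@B [dev=B main=B]
After op 3 (reset): HEAD=main@A [dev=B main=A]
After op 4 (commit): HEAD=main@C [dev=B main=C]
After op 5 (checkout): HEAD=dev@B [dev=B main=C]
After op 6 (branch): HEAD=dev@B [dev=B fix=B main=C]
After op 7 (reset): HEAD=dev@A [dev=A fix=B main=C]
After op 8 (merge): HEAD=dev@D [dev=D fix=B main=C]
ancestors(D) = {A,C,D}; D in? yes
ancestors(B) = {A,B}; A in? yes
ancestors(B) = {A,B}; B in? yes

Answer: yes yes yes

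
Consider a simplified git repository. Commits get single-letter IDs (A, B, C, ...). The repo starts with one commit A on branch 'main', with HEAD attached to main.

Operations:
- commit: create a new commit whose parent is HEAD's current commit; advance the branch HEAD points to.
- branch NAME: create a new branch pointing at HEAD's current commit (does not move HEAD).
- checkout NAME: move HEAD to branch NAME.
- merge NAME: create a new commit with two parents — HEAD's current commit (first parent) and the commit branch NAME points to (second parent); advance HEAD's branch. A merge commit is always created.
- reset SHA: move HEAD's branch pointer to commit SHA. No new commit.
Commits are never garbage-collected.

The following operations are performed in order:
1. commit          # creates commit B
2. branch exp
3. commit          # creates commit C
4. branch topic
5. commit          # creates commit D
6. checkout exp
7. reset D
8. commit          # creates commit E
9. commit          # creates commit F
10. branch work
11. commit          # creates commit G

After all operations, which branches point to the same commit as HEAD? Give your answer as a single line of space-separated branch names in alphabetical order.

After op 1 (commit): HEAD=main@B [main=B]
After op 2 (branch): HEAD=main@B [exp=B main=B]
After op 3 (commit): HEAD=main@C [exp=B main=C]
After op 4 (branch): HEAD=main@C [exp=B main=C topic=C]
After op 5 (commit): HEAD=main@D [exp=B main=D topic=C]
After op 6 (checkout): HEAD=exp@B [exp=B main=D topic=C]
After op 7 (reset): HEAD=exp@D [exp=D main=D topic=C]
After op 8 (commit): HEAD=exp@E [exp=E main=D topic=C]
After op 9 (commit): HEAD=exp@F [exp=F main=D topic=C]
After op 10 (branch): HEAD=exp@F [exp=F main=D topic=C work=F]
After op 11 (commit): HEAD=exp@G [exp=G main=D topic=C work=F]

Answer: exp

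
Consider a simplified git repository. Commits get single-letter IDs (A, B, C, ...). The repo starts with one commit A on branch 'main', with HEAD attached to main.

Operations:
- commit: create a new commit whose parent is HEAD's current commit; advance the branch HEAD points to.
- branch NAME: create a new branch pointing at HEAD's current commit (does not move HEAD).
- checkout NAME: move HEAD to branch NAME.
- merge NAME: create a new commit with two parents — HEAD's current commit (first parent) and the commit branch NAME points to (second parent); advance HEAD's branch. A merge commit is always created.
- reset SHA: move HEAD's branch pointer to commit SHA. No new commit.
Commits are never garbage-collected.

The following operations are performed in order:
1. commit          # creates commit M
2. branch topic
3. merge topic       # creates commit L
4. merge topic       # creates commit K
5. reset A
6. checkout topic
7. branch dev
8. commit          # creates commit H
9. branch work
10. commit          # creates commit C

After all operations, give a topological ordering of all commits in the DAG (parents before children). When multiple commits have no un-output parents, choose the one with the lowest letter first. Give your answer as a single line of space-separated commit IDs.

After op 1 (commit): HEAD=main@M [main=M]
After op 2 (branch): HEAD=main@M [main=M topic=M]
After op 3 (merge): HEAD=main@L [main=L topic=M]
After op 4 (merge): HEAD=main@K [main=K topic=M]
After op 5 (reset): HEAD=main@A [main=A topic=M]
After op 6 (checkout): HEAD=topic@M [main=A topic=M]
After op 7 (branch): HEAD=topic@M [dev=M main=A topic=M]
After op 8 (commit): HEAD=topic@H [dev=M main=A topic=H]
After op 9 (branch): HEAD=topic@H [dev=M main=A topic=H work=H]
After op 10 (commit): HEAD=topic@C [dev=M main=A topic=C work=H]
commit A: parents=[]
commit C: parents=['H']
commit H: parents=['M']
commit K: parents=['L', 'M']
commit L: parents=['M', 'M']
commit M: parents=['A']

Answer: A M H C L K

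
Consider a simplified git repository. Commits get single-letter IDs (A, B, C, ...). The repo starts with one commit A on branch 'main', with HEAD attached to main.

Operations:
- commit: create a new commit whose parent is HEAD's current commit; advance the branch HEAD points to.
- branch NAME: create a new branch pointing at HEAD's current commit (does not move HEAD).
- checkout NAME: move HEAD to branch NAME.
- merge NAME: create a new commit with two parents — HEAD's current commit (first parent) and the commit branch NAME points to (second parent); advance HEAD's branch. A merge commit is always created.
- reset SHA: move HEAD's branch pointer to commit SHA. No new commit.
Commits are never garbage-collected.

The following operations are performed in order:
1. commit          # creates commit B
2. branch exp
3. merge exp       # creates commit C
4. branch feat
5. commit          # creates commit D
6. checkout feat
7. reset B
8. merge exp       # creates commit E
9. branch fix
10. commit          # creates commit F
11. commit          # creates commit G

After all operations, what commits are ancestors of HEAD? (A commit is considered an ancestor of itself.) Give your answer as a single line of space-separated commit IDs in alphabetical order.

After op 1 (commit): HEAD=main@B [main=B]
After op 2 (branch): HEAD=main@B [exp=B main=B]
After op 3 (merge): HEAD=main@C [exp=B main=C]
After op 4 (branch): HEAD=main@C [exp=B feat=C main=C]
After op 5 (commit): HEAD=main@D [exp=B feat=C main=D]
After op 6 (checkout): HEAD=feat@C [exp=B feat=C main=D]
After op 7 (reset): HEAD=feat@B [exp=B feat=B main=D]
After op 8 (merge): HEAD=feat@E [exp=B feat=E main=D]
After op 9 (branch): HEAD=feat@E [exp=B feat=E fix=E main=D]
After op 10 (commit): HEAD=feat@F [exp=B feat=F fix=E main=D]
After op 11 (commit): HEAD=feat@G [exp=B feat=G fix=E main=D]

Answer: A B E F G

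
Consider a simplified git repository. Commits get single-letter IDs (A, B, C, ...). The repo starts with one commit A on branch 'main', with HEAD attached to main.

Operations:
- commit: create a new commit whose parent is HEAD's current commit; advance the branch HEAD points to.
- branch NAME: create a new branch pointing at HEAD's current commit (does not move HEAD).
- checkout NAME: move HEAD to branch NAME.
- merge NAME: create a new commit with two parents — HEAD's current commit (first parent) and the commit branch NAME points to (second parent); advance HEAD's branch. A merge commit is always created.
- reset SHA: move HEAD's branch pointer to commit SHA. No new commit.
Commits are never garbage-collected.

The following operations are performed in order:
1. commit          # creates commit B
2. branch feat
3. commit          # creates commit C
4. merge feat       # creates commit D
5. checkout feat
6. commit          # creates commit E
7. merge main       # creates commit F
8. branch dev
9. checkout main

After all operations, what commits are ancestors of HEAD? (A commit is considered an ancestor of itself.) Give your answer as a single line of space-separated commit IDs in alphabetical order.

After op 1 (commit): HEAD=main@B [main=B]
After op 2 (branch): HEAD=main@B [feat=B main=B]
After op 3 (commit): HEAD=main@C [feat=B main=C]
After op 4 (merge): HEAD=main@D [feat=B main=D]
After op 5 (checkout): HEAD=feat@B [feat=B main=D]
After op 6 (commit): HEAD=feat@E [feat=E main=D]
After op 7 (merge): HEAD=feat@F [feat=F main=D]
After op 8 (branch): HEAD=feat@F [dev=F feat=F main=D]
After op 9 (checkout): HEAD=main@D [dev=F feat=F main=D]

Answer: A B C D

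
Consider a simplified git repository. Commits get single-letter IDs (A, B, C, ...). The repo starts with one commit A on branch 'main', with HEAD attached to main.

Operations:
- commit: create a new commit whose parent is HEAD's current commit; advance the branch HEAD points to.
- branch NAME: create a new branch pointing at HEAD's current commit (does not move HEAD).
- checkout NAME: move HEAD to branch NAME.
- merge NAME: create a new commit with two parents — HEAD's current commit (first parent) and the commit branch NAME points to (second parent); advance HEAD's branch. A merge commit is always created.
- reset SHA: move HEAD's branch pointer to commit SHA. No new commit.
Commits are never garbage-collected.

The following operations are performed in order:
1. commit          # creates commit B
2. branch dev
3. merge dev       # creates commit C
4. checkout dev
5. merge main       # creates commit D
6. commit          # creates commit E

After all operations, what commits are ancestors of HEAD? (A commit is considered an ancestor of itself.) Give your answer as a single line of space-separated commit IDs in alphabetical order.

Answer: A B C D E

Derivation:
After op 1 (commit): HEAD=main@B [main=B]
After op 2 (branch): HEAD=main@B [dev=B main=B]
After op 3 (merge): HEAD=main@C [dev=B main=C]
After op 4 (checkout): HEAD=dev@B [dev=B main=C]
After op 5 (merge): HEAD=dev@D [dev=D main=C]
After op 6 (commit): HEAD=dev@E [dev=E main=C]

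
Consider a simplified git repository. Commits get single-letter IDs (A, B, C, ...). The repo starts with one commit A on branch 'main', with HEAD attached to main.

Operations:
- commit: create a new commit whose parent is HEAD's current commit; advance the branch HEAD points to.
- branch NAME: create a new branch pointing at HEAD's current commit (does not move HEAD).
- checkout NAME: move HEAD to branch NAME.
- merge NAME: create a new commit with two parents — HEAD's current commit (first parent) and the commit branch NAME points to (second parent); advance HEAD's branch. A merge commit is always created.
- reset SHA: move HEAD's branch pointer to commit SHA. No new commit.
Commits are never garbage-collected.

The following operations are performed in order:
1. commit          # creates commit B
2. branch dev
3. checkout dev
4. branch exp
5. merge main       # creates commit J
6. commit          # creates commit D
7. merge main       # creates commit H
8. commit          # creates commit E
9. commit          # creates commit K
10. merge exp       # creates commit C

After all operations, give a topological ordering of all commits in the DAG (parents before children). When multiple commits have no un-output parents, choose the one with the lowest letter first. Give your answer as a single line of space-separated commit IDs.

Answer: A B J D H E K C

Derivation:
After op 1 (commit): HEAD=main@B [main=B]
After op 2 (branch): HEAD=main@B [dev=B main=B]
After op 3 (checkout): HEAD=dev@B [dev=B main=B]
After op 4 (branch): HEAD=dev@B [dev=B exp=B main=B]
After op 5 (merge): HEAD=dev@J [dev=J exp=B main=B]
After op 6 (commit): HEAD=dev@D [dev=D exp=B main=B]
After op 7 (merge): HEAD=dev@H [dev=H exp=B main=B]
After op 8 (commit): HEAD=dev@E [dev=E exp=B main=B]
After op 9 (commit): HEAD=dev@K [dev=K exp=B main=B]
After op 10 (merge): HEAD=dev@C [dev=C exp=B main=B]
commit A: parents=[]
commit B: parents=['A']
commit C: parents=['K', 'B']
commit D: parents=['J']
commit E: parents=['H']
commit H: parents=['D', 'B']
commit J: parents=['B', 'B']
commit K: parents=['E']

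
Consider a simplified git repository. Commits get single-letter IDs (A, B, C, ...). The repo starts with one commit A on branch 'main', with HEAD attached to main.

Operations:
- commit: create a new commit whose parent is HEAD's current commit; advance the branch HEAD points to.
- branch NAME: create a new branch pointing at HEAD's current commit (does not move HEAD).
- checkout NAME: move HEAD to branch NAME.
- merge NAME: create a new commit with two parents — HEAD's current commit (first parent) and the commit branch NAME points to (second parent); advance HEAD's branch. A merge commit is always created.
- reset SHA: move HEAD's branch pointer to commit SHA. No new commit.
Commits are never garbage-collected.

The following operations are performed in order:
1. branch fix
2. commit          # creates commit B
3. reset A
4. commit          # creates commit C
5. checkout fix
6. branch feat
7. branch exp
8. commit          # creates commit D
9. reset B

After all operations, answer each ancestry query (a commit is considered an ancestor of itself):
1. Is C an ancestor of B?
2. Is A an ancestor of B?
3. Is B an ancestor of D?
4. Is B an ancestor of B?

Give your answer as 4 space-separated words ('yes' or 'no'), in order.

After op 1 (branch): HEAD=main@A [fix=A main=A]
After op 2 (commit): HEAD=main@B [fix=A main=B]
After op 3 (reset): HEAD=main@A [fix=A main=A]
After op 4 (commit): HEAD=main@C [fix=A main=C]
After op 5 (checkout): HEAD=fix@A [fix=A main=C]
After op 6 (branch): HEAD=fix@A [feat=A fix=A main=C]
After op 7 (branch): HEAD=fix@A [exp=A feat=A fix=A main=C]
After op 8 (commit): HEAD=fix@D [exp=A feat=A fix=D main=C]
After op 9 (reset): HEAD=fix@B [exp=A feat=A fix=B main=C]
ancestors(B) = {A,B}; C in? no
ancestors(B) = {A,B}; A in? yes
ancestors(D) = {A,D}; B in? no
ancestors(B) = {A,B}; B in? yes

Answer: no yes no yes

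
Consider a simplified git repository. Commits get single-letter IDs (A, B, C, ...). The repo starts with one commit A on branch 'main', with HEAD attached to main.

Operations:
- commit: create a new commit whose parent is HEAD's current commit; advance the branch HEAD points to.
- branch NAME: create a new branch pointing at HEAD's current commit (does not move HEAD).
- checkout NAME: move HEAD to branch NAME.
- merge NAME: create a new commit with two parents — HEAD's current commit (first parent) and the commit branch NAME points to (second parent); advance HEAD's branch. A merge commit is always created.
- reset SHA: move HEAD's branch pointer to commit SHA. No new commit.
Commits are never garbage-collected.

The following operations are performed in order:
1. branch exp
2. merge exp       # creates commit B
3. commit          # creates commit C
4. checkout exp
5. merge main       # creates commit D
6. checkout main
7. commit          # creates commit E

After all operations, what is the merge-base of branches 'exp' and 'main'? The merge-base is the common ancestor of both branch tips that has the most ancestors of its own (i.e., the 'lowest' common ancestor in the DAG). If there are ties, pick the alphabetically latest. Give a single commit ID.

Answer: C

Derivation:
After op 1 (branch): HEAD=main@A [exp=A main=A]
After op 2 (merge): HEAD=main@B [exp=A main=B]
After op 3 (commit): HEAD=main@C [exp=A main=C]
After op 4 (checkout): HEAD=exp@A [exp=A main=C]
After op 5 (merge): HEAD=exp@D [exp=D main=C]
After op 6 (checkout): HEAD=main@C [exp=D main=C]
After op 7 (commit): HEAD=main@E [exp=D main=E]
ancestors(exp=D): ['A', 'B', 'C', 'D']
ancestors(main=E): ['A', 'B', 'C', 'E']
common: ['A', 'B', 'C']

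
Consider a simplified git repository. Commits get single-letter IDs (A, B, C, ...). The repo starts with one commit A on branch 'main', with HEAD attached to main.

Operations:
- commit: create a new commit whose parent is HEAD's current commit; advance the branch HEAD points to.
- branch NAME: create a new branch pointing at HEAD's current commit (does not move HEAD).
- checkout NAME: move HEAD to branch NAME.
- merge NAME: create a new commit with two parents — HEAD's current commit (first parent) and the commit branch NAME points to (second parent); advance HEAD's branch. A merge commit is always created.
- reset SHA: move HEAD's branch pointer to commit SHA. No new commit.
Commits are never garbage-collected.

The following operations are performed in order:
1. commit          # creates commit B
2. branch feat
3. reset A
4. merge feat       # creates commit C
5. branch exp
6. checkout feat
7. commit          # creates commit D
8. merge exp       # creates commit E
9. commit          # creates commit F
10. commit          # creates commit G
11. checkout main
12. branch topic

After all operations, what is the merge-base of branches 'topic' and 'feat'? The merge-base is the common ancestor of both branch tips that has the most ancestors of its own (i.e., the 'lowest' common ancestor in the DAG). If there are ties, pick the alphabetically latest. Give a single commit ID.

Answer: C

Derivation:
After op 1 (commit): HEAD=main@B [main=B]
After op 2 (branch): HEAD=main@B [feat=B main=B]
After op 3 (reset): HEAD=main@A [feat=B main=A]
After op 4 (merge): HEAD=main@C [feat=B main=C]
After op 5 (branch): HEAD=main@C [exp=C feat=B main=C]
After op 6 (checkout): HEAD=feat@B [exp=C feat=B main=C]
After op 7 (commit): HEAD=feat@D [exp=C feat=D main=C]
After op 8 (merge): HEAD=feat@E [exp=C feat=E main=C]
After op 9 (commit): HEAD=feat@F [exp=C feat=F main=C]
After op 10 (commit): HEAD=feat@G [exp=C feat=G main=C]
After op 11 (checkout): HEAD=main@C [exp=C feat=G main=C]
After op 12 (branch): HEAD=main@C [exp=C feat=G main=C topic=C]
ancestors(topic=C): ['A', 'B', 'C']
ancestors(feat=G): ['A', 'B', 'C', 'D', 'E', 'F', 'G']
common: ['A', 'B', 'C']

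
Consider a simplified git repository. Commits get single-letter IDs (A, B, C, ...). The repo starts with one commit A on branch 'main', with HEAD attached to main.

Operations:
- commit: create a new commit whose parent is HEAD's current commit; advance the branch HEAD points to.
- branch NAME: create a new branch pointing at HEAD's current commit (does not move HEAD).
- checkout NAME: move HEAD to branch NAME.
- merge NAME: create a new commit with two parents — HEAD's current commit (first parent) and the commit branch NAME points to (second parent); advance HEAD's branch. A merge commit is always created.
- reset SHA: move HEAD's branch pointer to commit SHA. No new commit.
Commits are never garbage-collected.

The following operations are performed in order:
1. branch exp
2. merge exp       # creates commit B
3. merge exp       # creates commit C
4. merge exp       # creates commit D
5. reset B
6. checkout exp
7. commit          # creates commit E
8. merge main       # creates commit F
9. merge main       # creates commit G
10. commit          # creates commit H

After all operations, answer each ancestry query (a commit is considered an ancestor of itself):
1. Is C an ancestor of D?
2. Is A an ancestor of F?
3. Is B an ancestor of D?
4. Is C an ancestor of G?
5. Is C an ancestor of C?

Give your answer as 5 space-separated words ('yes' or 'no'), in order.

After op 1 (branch): HEAD=main@A [exp=A main=A]
After op 2 (merge): HEAD=main@B [exp=A main=B]
After op 3 (merge): HEAD=main@C [exp=A main=C]
After op 4 (merge): HEAD=main@D [exp=A main=D]
After op 5 (reset): HEAD=main@B [exp=A main=B]
After op 6 (checkout): HEAD=exp@A [exp=A main=B]
After op 7 (commit): HEAD=exp@E [exp=E main=B]
After op 8 (merge): HEAD=exp@F [exp=F main=B]
After op 9 (merge): HEAD=exp@G [exp=G main=B]
After op 10 (commit): HEAD=exp@H [exp=H main=B]
ancestors(D) = {A,B,C,D}; C in? yes
ancestors(F) = {A,B,E,F}; A in? yes
ancestors(D) = {A,B,C,D}; B in? yes
ancestors(G) = {A,B,E,F,G}; C in? no
ancestors(C) = {A,B,C}; C in? yes

Answer: yes yes yes no yes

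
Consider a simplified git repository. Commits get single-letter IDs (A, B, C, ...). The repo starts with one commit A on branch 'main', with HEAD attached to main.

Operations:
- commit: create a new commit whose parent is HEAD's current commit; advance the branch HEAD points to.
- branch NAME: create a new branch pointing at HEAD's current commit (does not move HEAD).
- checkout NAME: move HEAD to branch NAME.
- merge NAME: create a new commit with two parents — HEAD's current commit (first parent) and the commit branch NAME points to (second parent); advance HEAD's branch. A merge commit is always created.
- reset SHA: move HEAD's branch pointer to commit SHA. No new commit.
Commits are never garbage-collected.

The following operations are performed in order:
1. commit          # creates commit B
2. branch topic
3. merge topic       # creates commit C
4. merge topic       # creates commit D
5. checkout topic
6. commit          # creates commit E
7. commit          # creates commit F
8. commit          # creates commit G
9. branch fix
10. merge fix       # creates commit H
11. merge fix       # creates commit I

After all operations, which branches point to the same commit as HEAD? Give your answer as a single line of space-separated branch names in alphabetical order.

Answer: topic

Derivation:
After op 1 (commit): HEAD=main@B [main=B]
After op 2 (branch): HEAD=main@B [main=B topic=B]
After op 3 (merge): HEAD=main@C [main=C topic=B]
After op 4 (merge): HEAD=main@D [main=D topic=B]
After op 5 (checkout): HEAD=topic@B [main=D topic=B]
After op 6 (commit): HEAD=topic@E [main=D topic=E]
After op 7 (commit): HEAD=topic@F [main=D topic=F]
After op 8 (commit): HEAD=topic@G [main=D topic=G]
After op 9 (branch): HEAD=topic@G [fix=G main=D topic=G]
After op 10 (merge): HEAD=topic@H [fix=G main=D topic=H]
After op 11 (merge): HEAD=topic@I [fix=G main=D topic=I]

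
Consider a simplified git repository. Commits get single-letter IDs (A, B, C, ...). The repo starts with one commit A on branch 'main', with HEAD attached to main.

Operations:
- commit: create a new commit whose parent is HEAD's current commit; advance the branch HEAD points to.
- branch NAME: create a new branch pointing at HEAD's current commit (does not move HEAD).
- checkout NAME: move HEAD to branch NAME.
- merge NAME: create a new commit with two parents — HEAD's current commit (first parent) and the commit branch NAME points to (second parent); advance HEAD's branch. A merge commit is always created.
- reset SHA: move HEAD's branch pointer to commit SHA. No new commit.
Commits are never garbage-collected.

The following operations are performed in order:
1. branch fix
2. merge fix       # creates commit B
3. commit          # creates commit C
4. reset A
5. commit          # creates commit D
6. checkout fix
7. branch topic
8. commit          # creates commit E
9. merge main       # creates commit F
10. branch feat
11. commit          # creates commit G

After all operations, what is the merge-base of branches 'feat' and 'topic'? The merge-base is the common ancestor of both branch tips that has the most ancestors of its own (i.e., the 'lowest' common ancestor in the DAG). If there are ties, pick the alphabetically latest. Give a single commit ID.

Answer: A

Derivation:
After op 1 (branch): HEAD=main@A [fix=A main=A]
After op 2 (merge): HEAD=main@B [fix=A main=B]
After op 3 (commit): HEAD=main@C [fix=A main=C]
After op 4 (reset): HEAD=main@A [fix=A main=A]
After op 5 (commit): HEAD=main@D [fix=A main=D]
After op 6 (checkout): HEAD=fix@A [fix=A main=D]
After op 7 (branch): HEAD=fix@A [fix=A main=D topic=A]
After op 8 (commit): HEAD=fix@E [fix=E main=D topic=A]
After op 9 (merge): HEAD=fix@F [fix=F main=D topic=A]
After op 10 (branch): HEAD=fix@F [feat=F fix=F main=D topic=A]
After op 11 (commit): HEAD=fix@G [feat=F fix=G main=D topic=A]
ancestors(feat=F): ['A', 'D', 'E', 'F']
ancestors(topic=A): ['A']
common: ['A']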